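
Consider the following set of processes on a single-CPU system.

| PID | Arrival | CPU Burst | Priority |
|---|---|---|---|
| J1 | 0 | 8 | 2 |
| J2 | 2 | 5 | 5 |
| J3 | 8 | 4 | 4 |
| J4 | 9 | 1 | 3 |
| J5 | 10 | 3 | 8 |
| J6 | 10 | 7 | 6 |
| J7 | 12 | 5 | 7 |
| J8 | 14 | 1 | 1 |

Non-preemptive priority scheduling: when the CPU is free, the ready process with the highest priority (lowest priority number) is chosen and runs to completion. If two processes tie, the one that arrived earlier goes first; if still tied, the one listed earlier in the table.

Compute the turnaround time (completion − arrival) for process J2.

Timeline: | J1 0-8 | J3 8-12 | J4 12-13 | J2 13-18 | J8 18-19 | J6 19-26 | J7 26-31 | J5 31-34 |
Completion: J1=8  J2=18  J3=12  J4=13  J5=34  J6=26  J7=31  J8=19
Turnaround(J2) = completion − arrival = 18 − 2 = 16

16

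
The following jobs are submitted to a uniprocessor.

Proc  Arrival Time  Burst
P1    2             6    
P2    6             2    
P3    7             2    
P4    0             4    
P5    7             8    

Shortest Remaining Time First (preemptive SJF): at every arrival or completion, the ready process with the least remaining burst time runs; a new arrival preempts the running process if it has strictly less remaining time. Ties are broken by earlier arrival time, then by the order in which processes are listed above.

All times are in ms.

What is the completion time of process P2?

Gantt: | P4 0-4 | P1 4-6 | P2 6-8 | P3 8-10 | P1 10-14 | P5 14-22 |
Completion: P1=14  P2=8  P3=10  P4=4  P5=22
Turnaround (C−A): P1=12  P2=2  P3=3  P4=4  P5=15

8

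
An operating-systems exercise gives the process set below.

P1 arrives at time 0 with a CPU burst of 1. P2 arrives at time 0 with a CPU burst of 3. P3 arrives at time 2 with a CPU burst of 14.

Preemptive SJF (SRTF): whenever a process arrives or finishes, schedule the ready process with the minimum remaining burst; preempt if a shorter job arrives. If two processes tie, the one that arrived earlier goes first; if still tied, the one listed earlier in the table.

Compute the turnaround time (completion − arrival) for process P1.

1

Gantt: | P1 0-1 | P2 1-4 | P3 4-18 |
Completion: P1=1  P2=4  P3=18
Turnaround (C−A): P1=1  P2=4  P3=16
Turnaround(P1) = completion − arrival = 1 − 0 = 1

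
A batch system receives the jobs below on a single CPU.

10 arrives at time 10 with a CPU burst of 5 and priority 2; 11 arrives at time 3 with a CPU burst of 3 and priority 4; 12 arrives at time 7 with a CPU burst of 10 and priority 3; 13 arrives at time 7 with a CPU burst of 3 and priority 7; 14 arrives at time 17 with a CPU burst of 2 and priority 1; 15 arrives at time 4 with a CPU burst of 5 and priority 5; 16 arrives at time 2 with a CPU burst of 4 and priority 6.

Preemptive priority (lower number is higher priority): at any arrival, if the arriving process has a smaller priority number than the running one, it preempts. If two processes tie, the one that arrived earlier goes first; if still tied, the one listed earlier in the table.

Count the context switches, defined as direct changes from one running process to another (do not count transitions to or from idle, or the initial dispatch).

Schedule: | idle 0-2 | 16 2-3 | 11 3-6 | 15 6-7 | 12 7-10 | 10 10-15 | 12 15-17 | 14 17-19 | 12 19-24 | 15 24-28 | 16 28-31 | 13 31-34 |
Completion: 10=15  11=6  12=24  13=34  14=19  15=28  16=31
Turnaround (C−A): 10=5  11=3  12=17  13=27  14=2  15=24  16=29

10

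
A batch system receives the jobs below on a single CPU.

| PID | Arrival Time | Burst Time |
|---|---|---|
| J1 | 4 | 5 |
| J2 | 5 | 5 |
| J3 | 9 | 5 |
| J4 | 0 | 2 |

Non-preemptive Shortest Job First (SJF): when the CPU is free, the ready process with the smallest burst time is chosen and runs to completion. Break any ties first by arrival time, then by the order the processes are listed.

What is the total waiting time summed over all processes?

Gantt: | J4 0-2 | idle 2-4 | J1 4-9 | J2 9-14 | J3 14-19 |
Completion: J1=9  J2=14  J3=19  J4=2
Waiting = turnaround − burst: J1=0, J2=4, J3=5, J4=0
Total waiting = 0 + 4 + 5 + 0 = 9

9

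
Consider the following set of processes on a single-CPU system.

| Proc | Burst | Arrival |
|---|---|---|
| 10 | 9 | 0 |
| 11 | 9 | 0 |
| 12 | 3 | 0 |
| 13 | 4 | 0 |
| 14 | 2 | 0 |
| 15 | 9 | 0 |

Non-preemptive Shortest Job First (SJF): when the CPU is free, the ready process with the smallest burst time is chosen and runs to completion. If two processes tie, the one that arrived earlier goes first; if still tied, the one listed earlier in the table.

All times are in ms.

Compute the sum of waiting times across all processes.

61

Gantt: | 14 0-2 | 12 2-5 | 13 5-9 | 10 9-18 | 11 18-27 | 15 27-36 |
Completion: 10=18  11=27  12=5  13=9  14=2  15=36
Turnaround (C−A): 10=18  11=27  12=5  13=9  14=2  15=36
Waiting = turnaround − burst: 10=9, 11=18, 12=2, 13=5, 14=0, 15=27
Total waiting = 9 + 18 + 2 + 5 + 0 + 27 = 61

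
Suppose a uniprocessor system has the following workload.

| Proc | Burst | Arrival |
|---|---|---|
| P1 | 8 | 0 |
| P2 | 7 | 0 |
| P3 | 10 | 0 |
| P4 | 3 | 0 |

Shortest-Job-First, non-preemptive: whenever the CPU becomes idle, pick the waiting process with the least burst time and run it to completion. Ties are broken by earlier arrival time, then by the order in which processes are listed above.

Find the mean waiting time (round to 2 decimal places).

7.75

Timeline: | P4 0-3 | P2 3-10 | P1 10-18 | P3 18-28 |
Completion: P1=18  P2=10  P3=28  P4=3
Turnaround (C−A): P1=18  P2=10  P3=28  P4=3
Waiting times: P1=10, P2=3, P3=18, P4=0
Average waiting = (10+3+18+0) / 4 = 31/4 = 7.75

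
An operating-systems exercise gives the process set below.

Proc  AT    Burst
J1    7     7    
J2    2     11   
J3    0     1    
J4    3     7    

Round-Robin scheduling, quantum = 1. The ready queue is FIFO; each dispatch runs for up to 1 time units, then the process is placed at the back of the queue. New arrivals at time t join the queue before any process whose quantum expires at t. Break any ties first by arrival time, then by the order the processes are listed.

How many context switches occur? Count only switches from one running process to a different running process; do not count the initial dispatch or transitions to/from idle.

23

Schedule: | J3 0-1 | idle 1-2 | J2 2-3 | J4 3-4 | J2 4-5 | J4 5-6 | J2 6-7 | J4 7-8 | J1 8-9 | J2 9-10 | J4 10-11 | J1 11-12 | J2 12-13 | J4 13-14 | J1 14-15 | J2 15-16 | J4 16-17 | J1 17-18 | J2 18-19 | J4 19-20 | J1 20-21 | J2 21-22 | J1 22-23 | J2 23-24 | J1 24-25 | J2 25-27 |
Completion: J1=25  J2=27  J3=1  J4=20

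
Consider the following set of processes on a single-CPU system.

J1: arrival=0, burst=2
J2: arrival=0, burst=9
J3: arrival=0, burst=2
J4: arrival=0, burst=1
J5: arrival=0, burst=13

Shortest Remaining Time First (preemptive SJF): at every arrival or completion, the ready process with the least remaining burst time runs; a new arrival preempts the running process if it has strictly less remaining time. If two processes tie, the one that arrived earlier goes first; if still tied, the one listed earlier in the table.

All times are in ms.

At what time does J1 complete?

3

Schedule: | J4 0-1 | J1 1-3 | J3 3-5 | J2 5-14 | J5 14-27 |
Completion: J1=3  J2=14  J3=5  J4=1  J5=27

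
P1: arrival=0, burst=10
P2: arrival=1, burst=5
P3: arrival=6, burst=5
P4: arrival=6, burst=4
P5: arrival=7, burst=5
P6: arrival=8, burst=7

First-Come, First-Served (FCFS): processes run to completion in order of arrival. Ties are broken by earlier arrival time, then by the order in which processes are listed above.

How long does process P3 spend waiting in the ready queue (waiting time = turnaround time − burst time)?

9

Schedule: | P1 0-10 | P2 10-15 | P3 15-20 | P4 20-24 | P5 24-29 | P6 29-36 |
Completion: P1=10  P2=15  P3=20  P4=24  P5=29  P6=36
Waiting(P3) = turnaround − burst = 14 − 5 = 9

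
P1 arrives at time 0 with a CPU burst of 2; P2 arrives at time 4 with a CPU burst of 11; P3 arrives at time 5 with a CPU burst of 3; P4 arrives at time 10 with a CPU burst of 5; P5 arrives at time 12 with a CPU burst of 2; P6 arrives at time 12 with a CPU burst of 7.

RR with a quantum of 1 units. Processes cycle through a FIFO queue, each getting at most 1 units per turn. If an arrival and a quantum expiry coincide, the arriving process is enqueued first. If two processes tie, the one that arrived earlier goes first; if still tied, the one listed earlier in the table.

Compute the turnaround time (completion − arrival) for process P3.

5

Timeline: | P1 0-2 | idle 2-4 | P2 4-5 | P3 5-6 | P2 6-7 | P3 7-8 | P2 8-9 | P3 9-10 | P2 10-11 | P4 11-12 | P2 12-13 | P5 13-14 | P6 14-15 | P4 15-16 | P2 16-17 | P5 17-18 | P6 18-19 | P4 19-20 | P2 20-21 | P6 21-22 | P4 22-23 | P2 23-24 | P6 24-25 | P4 25-26 | P2 26-27 | P6 27-28 | P2 28-29 | P6 29-30 | P2 30-31 | P6 31-32 |
Completion: P1=2  P2=31  P3=10  P4=26  P5=18  P6=32
Turnaround (C−A): P1=2  P2=27  P3=5  P4=16  P5=6  P6=20
Turnaround(P3) = completion − arrival = 10 − 5 = 5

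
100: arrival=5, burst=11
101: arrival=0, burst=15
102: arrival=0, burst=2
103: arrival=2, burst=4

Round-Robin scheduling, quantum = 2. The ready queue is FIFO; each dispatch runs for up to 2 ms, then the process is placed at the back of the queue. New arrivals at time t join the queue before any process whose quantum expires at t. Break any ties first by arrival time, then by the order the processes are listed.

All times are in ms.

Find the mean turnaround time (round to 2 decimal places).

Gantt: | 101 0-2 | 102 2-4 | 103 4-6 | 101 6-8 | 100 8-10 | 103 10-12 | 101 12-14 | 100 14-16 | 101 16-18 | 100 18-20 | 101 20-22 | 100 22-24 | 101 24-26 | 100 26-28 | 101 28-30 | 100 30-31 | 101 31-32 |
Completion: 100=31  101=32  102=4  103=12
Turnaround (C−A): 100=26  101=32  102=4  103=10
Turnaround times: 100=26, 101=32, 102=4, 103=10
Average turnaround = (26+32+4+10) / 4 = 72/4 = 18.00

18.00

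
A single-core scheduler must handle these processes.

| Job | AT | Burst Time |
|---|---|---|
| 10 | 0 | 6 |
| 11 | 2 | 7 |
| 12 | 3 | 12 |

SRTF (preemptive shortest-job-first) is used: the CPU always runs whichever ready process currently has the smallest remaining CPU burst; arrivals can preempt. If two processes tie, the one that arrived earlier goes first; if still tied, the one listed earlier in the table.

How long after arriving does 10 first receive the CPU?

0

Schedule: | 10 0-6 | 11 6-13 | 12 13-25 |
Completion: 10=6  11=13  12=25
Response(10) = first start − arrival = 0 − 0 = 0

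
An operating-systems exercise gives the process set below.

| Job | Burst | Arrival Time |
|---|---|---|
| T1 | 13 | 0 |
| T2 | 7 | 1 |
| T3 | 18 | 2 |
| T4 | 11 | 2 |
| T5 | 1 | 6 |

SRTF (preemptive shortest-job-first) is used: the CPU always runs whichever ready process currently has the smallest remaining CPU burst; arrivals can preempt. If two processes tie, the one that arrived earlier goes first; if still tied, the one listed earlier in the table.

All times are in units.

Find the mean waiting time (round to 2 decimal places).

Gantt: | T1 0-1 | T2 1-6 | T5 6-7 | T2 7-9 | T4 9-20 | T1 20-32 | T3 32-50 |
Completion: T1=32  T2=9  T3=50  T4=20  T5=7
Turnaround (C−A): T1=32  T2=8  T3=48  T4=18  T5=1
Waiting times: T1=19, T2=1, T3=30, T4=7, T5=0
Average waiting = (19+1+30+7+0) / 5 = 57/5 = 11.40

11.40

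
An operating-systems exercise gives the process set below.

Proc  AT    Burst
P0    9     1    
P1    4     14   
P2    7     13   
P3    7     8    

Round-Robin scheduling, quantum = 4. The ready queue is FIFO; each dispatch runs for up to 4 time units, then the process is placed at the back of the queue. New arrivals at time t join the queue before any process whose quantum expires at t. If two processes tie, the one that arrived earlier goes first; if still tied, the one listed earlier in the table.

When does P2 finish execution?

Timeline: | idle 0-4 | P1 4-8 | P2 8-12 | P3 12-16 | P1 16-20 | P0 20-21 | P2 21-25 | P3 25-29 | P1 29-33 | P2 33-37 | P1 37-39 | P2 39-40 |
Completion: P0=21  P1=39  P2=40  P3=29

40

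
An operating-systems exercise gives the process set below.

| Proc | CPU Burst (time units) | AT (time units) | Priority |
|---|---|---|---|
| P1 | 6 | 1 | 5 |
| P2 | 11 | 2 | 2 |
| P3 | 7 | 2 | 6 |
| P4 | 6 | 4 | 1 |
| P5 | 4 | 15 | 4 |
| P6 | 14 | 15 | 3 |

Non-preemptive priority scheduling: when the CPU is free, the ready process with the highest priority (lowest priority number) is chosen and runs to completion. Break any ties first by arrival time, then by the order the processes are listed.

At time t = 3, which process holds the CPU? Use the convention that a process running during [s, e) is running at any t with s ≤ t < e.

Schedule: | idle 0-1 | P1 1-7 | P4 7-13 | P2 13-24 | P6 24-38 | P5 38-42 | P3 42-49 |
Completion: P1=7  P2=24  P3=49  P4=13  P5=42  P6=38
Turnaround (C−A): P1=6  P2=22  P3=47  P4=9  P5=27  P6=23

P1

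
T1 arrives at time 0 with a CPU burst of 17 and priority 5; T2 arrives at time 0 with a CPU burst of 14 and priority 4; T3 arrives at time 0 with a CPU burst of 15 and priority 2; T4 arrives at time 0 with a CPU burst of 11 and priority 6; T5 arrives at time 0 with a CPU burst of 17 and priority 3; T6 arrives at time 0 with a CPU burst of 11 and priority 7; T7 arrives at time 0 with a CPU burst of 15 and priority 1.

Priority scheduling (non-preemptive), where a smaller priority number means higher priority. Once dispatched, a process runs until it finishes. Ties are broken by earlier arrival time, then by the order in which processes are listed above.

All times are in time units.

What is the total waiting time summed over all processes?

Gantt: | T7 0-15 | T3 15-30 | T5 30-47 | T2 47-61 | T1 61-78 | T4 78-89 | T6 89-100 |
Completion: T1=78  T2=61  T3=30  T4=89  T5=47  T6=100  T7=15
Turnaround (C−A): T1=78  T2=61  T3=30  T4=89  T5=47  T6=100  T7=15
Waiting = turnaround − burst: T1=61, T2=47, T3=15, T4=78, T5=30, T6=89, T7=0
Total waiting = 61 + 47 + 15 + 78 + 30 + 89 + 0 = 320

320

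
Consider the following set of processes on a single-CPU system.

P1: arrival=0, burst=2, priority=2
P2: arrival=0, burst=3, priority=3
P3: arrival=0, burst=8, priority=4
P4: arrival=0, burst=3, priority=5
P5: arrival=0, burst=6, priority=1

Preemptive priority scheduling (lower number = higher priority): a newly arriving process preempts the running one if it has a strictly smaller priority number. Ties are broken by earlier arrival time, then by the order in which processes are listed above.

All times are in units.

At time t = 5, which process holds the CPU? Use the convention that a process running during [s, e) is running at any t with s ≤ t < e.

Timeline: | P5 0-6 | P1 6-8 | P2 8-11 | P3 11-19 | P4 19-22 |
Completion: P1=8  P2=11  P3=19  P4=22  P5=6
Turnaround (C−A): P1=8  P2=11  P3=19  P4=22  P5=6

P5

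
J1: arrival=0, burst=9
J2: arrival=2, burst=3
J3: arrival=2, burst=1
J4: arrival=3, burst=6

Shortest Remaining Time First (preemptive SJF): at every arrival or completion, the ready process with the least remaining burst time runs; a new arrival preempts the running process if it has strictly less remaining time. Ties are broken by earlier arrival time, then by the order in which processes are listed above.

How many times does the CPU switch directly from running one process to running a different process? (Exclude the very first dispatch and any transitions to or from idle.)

4

Schedule: | J1 0-2 | J3 2-3 | J2 3-6 | J4 6-12 | J1 12-19 |
Completion: J1=19  J2=6  J3=3  J4=12
Turnaround (C−A): J1=19  J2=4  J3=1  J4=9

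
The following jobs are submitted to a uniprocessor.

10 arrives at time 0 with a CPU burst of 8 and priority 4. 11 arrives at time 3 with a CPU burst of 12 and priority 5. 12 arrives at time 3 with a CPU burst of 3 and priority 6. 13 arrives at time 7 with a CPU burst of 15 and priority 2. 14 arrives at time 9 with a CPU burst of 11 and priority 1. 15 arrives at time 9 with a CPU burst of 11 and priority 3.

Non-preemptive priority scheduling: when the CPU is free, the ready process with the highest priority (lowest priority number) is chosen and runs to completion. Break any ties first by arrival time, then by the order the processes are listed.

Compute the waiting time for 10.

Timeline: | 10 0-8 | 13 8-23 | 14 23-34 | 15 34-45 | 11 45-57 | 12 57-60 |
Completion: 10=8  11=57  12=60  13=23  14=34  15=45
Turnaround (C−A): 10=8  11=54  12=57  13=16  14=25  15=36
Waiting(10) = turnaround − burst = 8 − 8 = 0

0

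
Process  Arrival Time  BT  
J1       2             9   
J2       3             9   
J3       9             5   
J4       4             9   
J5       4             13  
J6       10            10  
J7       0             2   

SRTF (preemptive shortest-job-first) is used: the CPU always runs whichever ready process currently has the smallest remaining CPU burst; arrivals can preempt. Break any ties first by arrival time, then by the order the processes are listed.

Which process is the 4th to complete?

J2

Timeline: | J7 0-2 | J1 2-11 | J3 11-16 | J2 16-25 | J4 25-34 | J6 34-44 | J5 44-57 |
Completion: J1=11  J2=25  J3=16  J4=34  J5=57  J6=44  J7=2
Turnaround (C−A): J1=9  J2=22  J3=7  J4=30  J5=53  J6=34  J7=2
Finish order: J7 → J1 → J3 → J2 → J4 → J6 → J5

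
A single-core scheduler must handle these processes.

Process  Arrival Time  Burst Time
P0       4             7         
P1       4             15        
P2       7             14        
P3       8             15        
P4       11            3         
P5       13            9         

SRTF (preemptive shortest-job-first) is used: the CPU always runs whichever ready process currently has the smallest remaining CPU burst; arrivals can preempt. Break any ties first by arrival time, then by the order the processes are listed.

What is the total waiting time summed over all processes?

94

Timeline: | idle 0-4 | P0 4-11 | P4 11-14 | P5 14-23 | P2 23-37 | P1 37-52 | P3 52-67 |
Completion: P0=11  P1=52  P2=37  P3=67  P4=14  P5=23
Turnaround (C−A): P0=7  P1=48  P2=30  P3=59  P4=3  P5=10
Waiting = turnaround − burst: P0=0, P1=33, P2=16, P3=44, P4=0, P5=1
Total waiting = 0 + 33 + 16 + 44 + 0 + 1 = 94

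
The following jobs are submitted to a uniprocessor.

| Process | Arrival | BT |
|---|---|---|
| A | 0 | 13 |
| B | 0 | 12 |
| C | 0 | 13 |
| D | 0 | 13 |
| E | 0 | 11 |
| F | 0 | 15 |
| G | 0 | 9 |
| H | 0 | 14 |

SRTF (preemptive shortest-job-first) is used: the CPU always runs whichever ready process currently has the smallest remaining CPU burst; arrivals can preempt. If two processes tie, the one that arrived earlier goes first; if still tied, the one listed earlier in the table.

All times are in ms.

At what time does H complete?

Gantt: | G 0-9 | E 9-20 | B 20-32 | A 32-45 | C 45-58 | D 58-71 | H 71-85 | F 85-100 |
Completion: A=45  B=32  C=58  D=71  E=20  F=100  G=9  H=85

85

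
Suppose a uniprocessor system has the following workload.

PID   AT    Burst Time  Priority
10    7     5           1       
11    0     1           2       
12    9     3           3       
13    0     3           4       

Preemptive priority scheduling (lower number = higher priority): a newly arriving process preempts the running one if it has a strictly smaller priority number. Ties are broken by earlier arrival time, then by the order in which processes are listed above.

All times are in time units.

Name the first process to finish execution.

11

Timeline: | 11 0-1 | 13 1-4 | idle 4-7 | 10 7-12 | 12 12-15 |
Completion: 10=12  11=1  12=15  13=4
Finish order: 11 → 13 → 10 → 12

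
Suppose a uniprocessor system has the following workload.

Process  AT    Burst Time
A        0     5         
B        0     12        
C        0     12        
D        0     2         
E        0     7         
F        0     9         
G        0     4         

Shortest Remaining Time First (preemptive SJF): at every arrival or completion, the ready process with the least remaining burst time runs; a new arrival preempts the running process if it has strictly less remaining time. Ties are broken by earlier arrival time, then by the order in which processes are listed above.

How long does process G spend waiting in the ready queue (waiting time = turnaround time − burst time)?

2

Gantt: | D 0-2 | G 2-6 | A 6-11 | E 11-18 | F 18-27 | B 27-39 | C 39-51 |
Completion: A=11  B=39  C=51  D=2  E=18  F=27  G=6
Waiting(G) = turnaround − burst = 6 − 4 = 2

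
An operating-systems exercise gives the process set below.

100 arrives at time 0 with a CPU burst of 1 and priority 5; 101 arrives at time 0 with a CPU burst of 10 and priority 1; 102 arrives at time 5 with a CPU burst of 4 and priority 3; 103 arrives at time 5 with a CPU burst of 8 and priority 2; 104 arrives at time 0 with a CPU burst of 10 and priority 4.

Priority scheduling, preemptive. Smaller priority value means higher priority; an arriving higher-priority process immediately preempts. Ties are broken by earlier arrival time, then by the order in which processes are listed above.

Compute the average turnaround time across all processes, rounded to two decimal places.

21.00

Gantt: | 101 0-10 | 103 10-18 | 102 18-22 | 104 22-32 | 100 32-33 |
Completion: 100=33  101=10  102=22  103=18  104=32
Turnaround times: 100=33, 101=10, 102=17, 103=13, 104=32
Average turnaround = (33+10+17+13+32) / 5 = 105/5 = 21.00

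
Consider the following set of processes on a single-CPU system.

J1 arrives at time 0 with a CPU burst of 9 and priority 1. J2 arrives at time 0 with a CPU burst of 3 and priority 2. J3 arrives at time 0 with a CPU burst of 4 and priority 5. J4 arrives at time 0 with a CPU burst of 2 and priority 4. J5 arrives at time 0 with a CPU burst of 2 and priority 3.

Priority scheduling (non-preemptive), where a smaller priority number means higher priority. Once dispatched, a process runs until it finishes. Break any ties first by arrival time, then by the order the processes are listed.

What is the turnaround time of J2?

Timeline: | J1 0-9 | J2 9-12 | J5 12-14 | J4 14-16 | J3 16-20 |
Completion: J1=9  J2=12  J3=20  J4=16  J5=14
Turnaround(J2) = completion − arrival = 12 − 0 = 12

12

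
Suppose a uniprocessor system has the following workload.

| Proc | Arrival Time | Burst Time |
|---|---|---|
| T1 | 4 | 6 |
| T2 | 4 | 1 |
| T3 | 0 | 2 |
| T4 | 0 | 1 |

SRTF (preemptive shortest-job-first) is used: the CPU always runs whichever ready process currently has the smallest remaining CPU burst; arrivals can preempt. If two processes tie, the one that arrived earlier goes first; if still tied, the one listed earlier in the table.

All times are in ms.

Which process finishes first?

Schedule: | T4 0-1 | T3 1-3 | idle 3-4 | T2 4-5 | T1 5-11 |
Completion: T1=11  T2=5  T3=3  T4=1
Turnaround (C−A): T1=7  T2=1  T3=3  T4=1
Finish order: T4 → T3 → T2 → T1

T4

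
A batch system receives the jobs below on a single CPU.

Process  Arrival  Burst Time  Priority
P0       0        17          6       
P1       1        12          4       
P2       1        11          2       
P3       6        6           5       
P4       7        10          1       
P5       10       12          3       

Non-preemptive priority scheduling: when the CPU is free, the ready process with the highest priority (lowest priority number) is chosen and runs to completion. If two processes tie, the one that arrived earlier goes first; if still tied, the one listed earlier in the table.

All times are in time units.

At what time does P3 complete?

Schedule: | P0 0-17 | P4 17-27 | P2 27-38 | P5 38-50 | P1 50-62 | P3 62-68 |
Completion: P0=17  P1=62  P2=38  P3=68  P4=27  P5=50
Turnaround (C−A): P0=17  P1=61  P2=37  P3=62  P4=20  P5=40

68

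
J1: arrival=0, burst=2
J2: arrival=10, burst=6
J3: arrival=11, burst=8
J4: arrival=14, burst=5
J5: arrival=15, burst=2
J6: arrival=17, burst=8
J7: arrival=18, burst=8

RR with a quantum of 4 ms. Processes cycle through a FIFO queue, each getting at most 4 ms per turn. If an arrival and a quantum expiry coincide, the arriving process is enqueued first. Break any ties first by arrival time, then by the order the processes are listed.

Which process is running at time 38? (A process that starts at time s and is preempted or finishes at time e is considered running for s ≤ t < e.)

J4

Schedule: | J1 0-2 | idle 2-10 | J2 10-14 | J3 14-18 | J4 18-22 | J2 22-24 | J5 24-26 | J6 26-30 | J7 30-34 | J3 34-38 | J4 38-39 | J6 39-43 | J7 43-47 |
Completion: J1=2  J2=24  J3=38  J4=39  J5=26  J6=43  J7=47
Turnaround (C−A): J1=2  J2=14  J3=27  J4=25  J5=11  J6=26  J7=29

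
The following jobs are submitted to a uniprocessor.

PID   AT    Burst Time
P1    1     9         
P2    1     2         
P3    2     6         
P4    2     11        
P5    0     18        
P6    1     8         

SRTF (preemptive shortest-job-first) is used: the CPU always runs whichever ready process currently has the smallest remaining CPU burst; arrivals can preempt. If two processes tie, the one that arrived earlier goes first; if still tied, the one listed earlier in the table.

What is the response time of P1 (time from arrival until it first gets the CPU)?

Gantt: | P5 0-1 | P2 1-3 | P3 3-9 | P6 9-17 | P1 17-26 | P4 26-37 | P5 37-54 |
Completion: P1=26  P2=3  P3=9  P4=37  P5=54  P6=17
Response(P1) = first start − arrival = 17 − 1 = 16

16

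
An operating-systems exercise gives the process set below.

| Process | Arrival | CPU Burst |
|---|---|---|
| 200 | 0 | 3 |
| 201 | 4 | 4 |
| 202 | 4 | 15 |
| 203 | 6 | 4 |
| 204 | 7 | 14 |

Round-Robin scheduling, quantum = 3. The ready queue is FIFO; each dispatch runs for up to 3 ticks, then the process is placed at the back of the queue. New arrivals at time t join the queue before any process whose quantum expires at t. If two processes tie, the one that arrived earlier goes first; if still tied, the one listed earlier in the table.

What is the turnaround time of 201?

13

Schedule: | 200 0-3 | idle 3-4 | 201 4-7 | 202 7-10 | 203 10-13 | 204 13-16 | 201 16-17 | 202 17-20 | 203 20-21 | 204 21-24 | 202 24-27 | 204 27-30 | 202 30-33 | 204 33-36 | 202 36-39 | 204 39-41 |
Completion: 200=3  201=17  202=39  203=21  204=41
Turnaround (C−A): 200=3  201=13  202=35  203=15  204=34
Turnaround(201) = completion − arrival = 17 − 4 = 13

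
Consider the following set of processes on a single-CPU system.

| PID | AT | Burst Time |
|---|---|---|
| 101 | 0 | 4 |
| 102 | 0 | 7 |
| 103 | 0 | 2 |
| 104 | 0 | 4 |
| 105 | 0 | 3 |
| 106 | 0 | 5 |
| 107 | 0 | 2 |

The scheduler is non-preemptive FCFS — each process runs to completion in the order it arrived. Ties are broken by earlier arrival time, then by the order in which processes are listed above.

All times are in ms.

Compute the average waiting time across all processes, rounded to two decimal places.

Gantt: | 101 0-4 | 102 4-11 | 103 11-13 | 104 13-17 | 105 17-20 | 106 20-25 | 107 25-27 |
Completion: 101=4  102=11  103=13  104=17  105=20  106=25  107=27
Turnaround (C−A): 101=4  102=11  103=13  104=17  105=20  106=25  107=27
Waiting times: 101=0, 102=4, 103=11, 104=13, 105=17, 106=20, 107=25
Average waiting = (0+4+11+13+17+20+25) / 7 = 90/7 = 12.86

12.86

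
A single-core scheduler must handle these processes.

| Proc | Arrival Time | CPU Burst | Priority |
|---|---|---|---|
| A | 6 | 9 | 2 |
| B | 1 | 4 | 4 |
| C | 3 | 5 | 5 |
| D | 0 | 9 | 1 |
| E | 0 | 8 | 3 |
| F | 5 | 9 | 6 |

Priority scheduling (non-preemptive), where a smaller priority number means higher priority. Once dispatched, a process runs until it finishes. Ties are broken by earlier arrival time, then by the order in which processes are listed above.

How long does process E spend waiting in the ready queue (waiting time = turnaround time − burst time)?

Timeline: | D 0-9 | A 9-18 | E 18-26 | B 26-30 | C 30-35 | F 35-44 |
Completion: A=18  B=30  C=35  D=9  E=26  F=44
Turnaround (C−A): A=12  B=29  C=32  D=9  E=26  F=39
Waiting(E) = turnaround − burst = 26 − 8 = 18

18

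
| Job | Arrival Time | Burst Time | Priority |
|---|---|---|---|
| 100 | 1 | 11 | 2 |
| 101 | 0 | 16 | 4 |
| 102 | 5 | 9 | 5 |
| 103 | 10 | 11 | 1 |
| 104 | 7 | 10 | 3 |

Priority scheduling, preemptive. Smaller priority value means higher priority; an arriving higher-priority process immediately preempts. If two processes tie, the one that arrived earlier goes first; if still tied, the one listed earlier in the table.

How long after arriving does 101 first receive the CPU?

Gantt: | 101 0-1 | 100 1-10 | 103 10-21 | 100 21-23 | 104 23-33 | 101 33-48 | 102 48-57 |
Completion: 100=23  101=48  102=57  103=21  104=33
Turnaround (C−A): 100=22  101=48  102=52  103=11  104=26
Response(101) = first start − arrival = 0 − 0 = 0

0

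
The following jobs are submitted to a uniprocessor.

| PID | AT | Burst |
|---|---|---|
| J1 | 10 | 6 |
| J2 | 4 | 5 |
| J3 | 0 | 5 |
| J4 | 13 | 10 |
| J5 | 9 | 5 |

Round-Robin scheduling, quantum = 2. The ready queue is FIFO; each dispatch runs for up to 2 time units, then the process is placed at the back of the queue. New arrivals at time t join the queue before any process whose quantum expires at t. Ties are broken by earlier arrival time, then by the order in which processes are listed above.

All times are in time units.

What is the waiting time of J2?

Schedule: | J3 0-4 | J2 4-6 | J3 6-7 | J2 7-9 | J5 9-11 | J2 11-12 | J1 12-14 | J5 14-16 | J4 16-18 | J1 18-20 | J5 20-21 | J4 21-23 | J1 23-25 | J4 25-31 |
Completion: J1=25  J2=12  J3=7  J4=31  J5=21
Waiting(J2) = turnaround − burst = 8 − 5 = 3

3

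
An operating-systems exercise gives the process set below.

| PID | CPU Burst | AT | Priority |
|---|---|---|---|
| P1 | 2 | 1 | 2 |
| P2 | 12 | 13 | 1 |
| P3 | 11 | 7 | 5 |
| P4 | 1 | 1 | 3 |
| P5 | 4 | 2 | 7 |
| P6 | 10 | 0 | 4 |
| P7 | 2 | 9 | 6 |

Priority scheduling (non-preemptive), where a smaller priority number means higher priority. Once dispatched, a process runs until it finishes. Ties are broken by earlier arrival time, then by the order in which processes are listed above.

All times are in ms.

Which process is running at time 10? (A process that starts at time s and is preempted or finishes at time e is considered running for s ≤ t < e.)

Schedule: | P6 0-10 | P1 10-12 | P4 12-13 | P2 13-25 | P3 25-36 | P7 36-38 | P5 38-42 |
Completion: P1=12  P2=25  P3=36  P4=13  P5=42  P6=10  P7=38
Turnaround (C−A): P1=11  P2=12  P3=29  P4=12  P5=40  P6=10  P7=29

P1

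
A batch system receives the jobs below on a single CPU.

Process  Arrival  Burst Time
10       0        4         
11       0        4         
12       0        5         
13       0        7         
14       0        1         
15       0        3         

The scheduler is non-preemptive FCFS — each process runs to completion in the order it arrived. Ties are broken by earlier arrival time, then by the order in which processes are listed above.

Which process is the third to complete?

Schedule: | 10 0-4 | 11 4-8 | 12 8-13 | 13 13-20 | 14 20-21 | 15 21-24 |
Completion: 10=4  11=8  12=13  13=20  14=21  15=24
Finish order: 10 → 11 → 12 → 13 → 14 → 15

12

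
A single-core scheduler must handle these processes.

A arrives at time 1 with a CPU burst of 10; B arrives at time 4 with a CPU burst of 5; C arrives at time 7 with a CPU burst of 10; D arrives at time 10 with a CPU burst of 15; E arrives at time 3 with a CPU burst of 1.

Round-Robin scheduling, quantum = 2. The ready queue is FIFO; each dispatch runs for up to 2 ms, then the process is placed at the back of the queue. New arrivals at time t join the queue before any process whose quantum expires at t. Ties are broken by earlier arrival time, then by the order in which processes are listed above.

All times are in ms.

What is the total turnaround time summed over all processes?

Gantt: | idle 0-1 | A 1-3 | E 3-4 | A 4-6 | B 6-8 | A 8-10 | C 10-12 | B 12-14 | D 14-16 | A 16-18 | C 18-20 | B 20-21 | D 21-23 | A 23-25 | C 25-27 | D 27-29 | C 29-31 | D 31-33 | C 33-35 | D 35-42 |
Completion: A=25  B=21  C=35  D=42  E=4
Turnaround (C−A): A=24  B=17  C=28  D=32  E=1
Turnaround = completion − arrival: A=24, B=17, C=28, D=32, E=1
Total turnaround = 24 + 17 + 28 + 32 + 1 = 102

102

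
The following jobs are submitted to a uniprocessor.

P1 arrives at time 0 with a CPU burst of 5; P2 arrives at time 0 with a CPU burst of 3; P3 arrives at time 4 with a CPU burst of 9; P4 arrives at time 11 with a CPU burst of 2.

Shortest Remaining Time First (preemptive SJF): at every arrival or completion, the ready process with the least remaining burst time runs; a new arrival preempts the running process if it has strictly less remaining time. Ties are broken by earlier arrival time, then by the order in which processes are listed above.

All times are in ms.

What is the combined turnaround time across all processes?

28

Gantt: | P2 0-3 | P1 3-8 | P3 8-11 | P4 11-13 | P3 13-19 |
Completion: P1=8  P2=3  P3=19  P4=13
Turnaround = completion − arrival: P1=8, P2=3, P3=15, P4=2
Total turnaround = 8 + 3 + 15 + 2 = 28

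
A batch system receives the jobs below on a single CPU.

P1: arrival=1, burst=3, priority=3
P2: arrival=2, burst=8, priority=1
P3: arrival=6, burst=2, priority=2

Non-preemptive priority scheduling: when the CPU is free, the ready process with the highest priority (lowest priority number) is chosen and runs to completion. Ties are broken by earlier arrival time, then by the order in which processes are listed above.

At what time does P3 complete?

Timeline: | idle 0-1 | P1 1-4 | P2 4-12 | P3 12-14 |
Completion: P1=4  P2=12  P3=14

14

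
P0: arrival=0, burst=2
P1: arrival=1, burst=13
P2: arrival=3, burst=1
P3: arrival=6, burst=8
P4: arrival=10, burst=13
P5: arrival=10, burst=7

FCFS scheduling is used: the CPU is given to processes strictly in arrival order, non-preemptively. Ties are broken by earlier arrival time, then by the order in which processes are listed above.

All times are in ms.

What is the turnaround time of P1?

Schedule: | P0 0-2 | P1 2-15 | P2 15-16 | P3 16-24 | P4 24-37 | P5 37-44 |
Completion: P0=2  P1=15  P2=16  P3=24  P4=37  P5=44
Turnaround (C−A): P0=2  P1=14  P2=13  P3=18  P4=27  P5=34
Turnaround(P1) = completion − arrival = 15 − 1 = 14

14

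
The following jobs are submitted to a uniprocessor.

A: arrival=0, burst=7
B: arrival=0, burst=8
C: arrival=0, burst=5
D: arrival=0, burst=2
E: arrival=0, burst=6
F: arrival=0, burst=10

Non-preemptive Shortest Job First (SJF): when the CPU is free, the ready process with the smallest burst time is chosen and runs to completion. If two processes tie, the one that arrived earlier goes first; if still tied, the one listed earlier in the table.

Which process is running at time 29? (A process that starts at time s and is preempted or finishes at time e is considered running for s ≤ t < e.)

Timeline: | D 0-2 | C 2-7 | E 7-13 | A 13-20 | B 20-28 | F 28-38 |
Completion: A=20  B=28  C=7  D=2  E=13  F=38
Turnaround (C−A): A=20  B=28  C=7  D=2  E=13  F=38

F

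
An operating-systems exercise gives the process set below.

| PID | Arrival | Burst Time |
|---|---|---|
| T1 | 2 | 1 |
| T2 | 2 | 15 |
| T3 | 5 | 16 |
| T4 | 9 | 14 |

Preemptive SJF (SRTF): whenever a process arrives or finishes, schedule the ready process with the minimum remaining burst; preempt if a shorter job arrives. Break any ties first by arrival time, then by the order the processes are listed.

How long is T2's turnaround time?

16

Schedule: | idle 0-2 | T1 2-3 | T2 3-18 | T4 18-32 | T3 32-48 |
Completion: T1=3  T2=18  T3=48  T4=32
Turnaround (C−A): T1=1  T2=16  T3=43  T4=23
Turnaround(T2) = completion − arrival = 18 − 2 = 16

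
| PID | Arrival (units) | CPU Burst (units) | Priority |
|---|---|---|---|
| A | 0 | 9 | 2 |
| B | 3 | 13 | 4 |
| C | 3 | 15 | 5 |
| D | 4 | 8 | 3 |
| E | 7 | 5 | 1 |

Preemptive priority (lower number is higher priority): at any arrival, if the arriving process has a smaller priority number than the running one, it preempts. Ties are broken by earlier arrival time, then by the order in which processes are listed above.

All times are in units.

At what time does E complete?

12

Schedule: | A 0-7 | E 7-12 | A 12-14 | D 14-22 | B 22-35 | C 35-50 |
Completion: A=14  B=35  C=50  D=22  E=12
Turnaround (C−A): A=14  B=32  C=47  D=18  E=5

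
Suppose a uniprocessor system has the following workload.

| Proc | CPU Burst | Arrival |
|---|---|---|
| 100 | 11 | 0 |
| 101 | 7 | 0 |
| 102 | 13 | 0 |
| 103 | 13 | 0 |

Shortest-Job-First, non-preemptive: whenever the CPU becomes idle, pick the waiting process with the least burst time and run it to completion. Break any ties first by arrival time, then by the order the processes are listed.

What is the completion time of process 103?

44

Gantt: | 101 0-7 | 100 7-18 | 102 18-31 | 103 31-44 |
Completion: 100=18  101=7  102=31  103=44
Turnaround (C−A): 100=18  101=7  102=31  103=44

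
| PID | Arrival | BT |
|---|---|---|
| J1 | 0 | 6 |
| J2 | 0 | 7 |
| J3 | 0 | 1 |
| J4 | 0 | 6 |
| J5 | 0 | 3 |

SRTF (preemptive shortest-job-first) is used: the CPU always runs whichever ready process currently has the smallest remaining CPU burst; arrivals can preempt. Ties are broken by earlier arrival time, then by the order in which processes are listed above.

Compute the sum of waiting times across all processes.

31

Timeline: | J3 0-1 | J5 1-4 | J1 4-10 | J4 10-16 | J2 16-23 |
Completion: J1=10  J2=23  J3=1  J4=16  J5=4
Turnaround (C−A): J1=10  J2=23  J3=1  J4=16  J5=4
Waiting = turnaround − burst: J1=4, J2=16, J3=0, J4=10, J5=1
Total waiting = 4 + 16 + 0 + 10 + 1 = 31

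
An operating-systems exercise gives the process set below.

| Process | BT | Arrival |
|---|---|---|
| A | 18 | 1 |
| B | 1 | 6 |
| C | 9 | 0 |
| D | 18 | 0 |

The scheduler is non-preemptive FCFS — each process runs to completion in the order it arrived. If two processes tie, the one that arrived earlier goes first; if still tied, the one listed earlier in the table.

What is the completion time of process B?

46

Schedule: | C 0-9 | D 9-27 | A 27-45 | B 45-46 |
Completion: A=45  B=46  C=9  D=27
Turnaround (C−A): A=44  B=40  C=9  D=27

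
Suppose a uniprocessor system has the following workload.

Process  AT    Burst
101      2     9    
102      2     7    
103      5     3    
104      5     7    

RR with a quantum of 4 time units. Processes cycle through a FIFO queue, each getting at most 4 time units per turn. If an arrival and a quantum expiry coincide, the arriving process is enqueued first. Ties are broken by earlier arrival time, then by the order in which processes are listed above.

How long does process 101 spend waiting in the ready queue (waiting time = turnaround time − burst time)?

17

Timeline: | idle 0-2 | 101 2-6 | 102 6-10 | 103 10-13 | 104 13-17 | 101 17-21 | 102 21-24 | 104 24-27 | 101 27-28 |
Completion: 101=28  102=24  103=13  104=27
Waiting(101) = turnaround − burst = 26 − 9 = 17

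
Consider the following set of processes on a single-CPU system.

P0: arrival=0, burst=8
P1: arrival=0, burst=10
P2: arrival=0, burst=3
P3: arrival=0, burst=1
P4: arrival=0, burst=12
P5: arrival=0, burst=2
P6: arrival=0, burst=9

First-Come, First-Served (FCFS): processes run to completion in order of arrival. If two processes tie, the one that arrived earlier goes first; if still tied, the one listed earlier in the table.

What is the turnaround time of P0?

Schedule: | P0 0-8 | P1 8-18 | P2 18-21 | P3 21-22 | P4 22-34 | P5 34-36 | P6 36-45 |
Completion: P0=8  P1=18  P2=21  P3=22  P4=34  P5=36  P6=45
Turnaround(P0) = completion − arrival = 8 − 0 = 8

8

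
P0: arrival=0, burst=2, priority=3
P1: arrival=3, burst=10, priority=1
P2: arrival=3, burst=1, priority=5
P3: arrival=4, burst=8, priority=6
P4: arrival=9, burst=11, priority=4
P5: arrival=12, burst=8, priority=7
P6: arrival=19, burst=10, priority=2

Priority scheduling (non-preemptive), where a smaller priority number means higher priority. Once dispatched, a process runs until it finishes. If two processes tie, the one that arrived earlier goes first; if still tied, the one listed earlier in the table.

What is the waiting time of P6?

5

Timeline: | P0 0-2 | idle 2-3 | P1 3-13 | P4 13-24 | P6 24-34 | P2 34-35 | P3 35-43 | P5 43-51 |
Completion: P0=2  P1=13  P2=35  P3=43  P4=24  P5=51  P6=34
Turnaround (C−A): P0=2  P1=10  P2=32  P3=39  P4=15  P5=39  P6=15
Waiting(P6) = turnaround − burst = 15 − 10 = 5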